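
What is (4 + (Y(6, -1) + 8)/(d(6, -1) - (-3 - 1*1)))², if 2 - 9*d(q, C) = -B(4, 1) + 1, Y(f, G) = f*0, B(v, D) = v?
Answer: 55696/1681 ≈ 33.133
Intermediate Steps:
Y(f, G) = 0
d(q, C) = 5/9 (d(q, C) = 2/9 - (-1*4 + 1)/9 = 2/9 - (-4 + 1)/9 = 2/9 - ⅑*(-3) = 2/9 + ⅓ = 5/9)
(4 + (Y(6, -1) + 8)/(d(6, -1) - (-3 - 1*1)))² = (4 + (0 + 8)/(5/9 - (-3 - 1*1)))² = (4 + 8/(5/9 - (-3 - 1)))² = (4 + 8/(5/9 - 1*(-4)))² = (4 + 8/(5/9 + 4))² = (4 + 8/(41/9))² = (4 + 8*(9/41))² = (4 + 72/41)² = (236/41)² = 55696/1681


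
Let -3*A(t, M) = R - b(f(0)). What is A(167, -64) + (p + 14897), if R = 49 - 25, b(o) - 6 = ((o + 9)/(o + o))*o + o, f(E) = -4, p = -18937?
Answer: -8093/2 ≈ -4046.5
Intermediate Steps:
b(o) = 21/2 + 3*o/2 (b(o) = 6 + (((o + 9)/(o + o))*o + o) = 6 + (((9 + o)/((2*o)))*o + o) = 6 + (((9 + o)*(1/(2*o)))*o + o) = 6 + (((9 + o)/(2*o))*o + o) = 6 + ((9/2 + o/2) + o) = 6 + (9/2 + 3*o/2) = 21/2 + 3*o/2)
R = 24
A(t, M) = -13/2 (A(t, M) = -(24 - (21/2 + (3/2)*(-4)))/3 = -(24 - (21/2 - 6))/3 = -(24 - 1*9/2)/3 = -(24 - 9/2)/3 = -⅓*39/2 = -13/2)
A(167, -64) + (p + 14897) = -13/2 + (-18937 + 14897) = -13/2 - 4040 = -8093/2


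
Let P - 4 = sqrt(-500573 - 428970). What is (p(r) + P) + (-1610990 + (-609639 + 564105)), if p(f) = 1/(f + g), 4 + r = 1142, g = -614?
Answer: -868016479/524 + I*sqrt(929543) ≈ -1.6565e+6 + 964.13*I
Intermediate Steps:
r = 1138 (r = -4 + 1142 = 1138)
P = 4 + I*sqrt(929543) (P = 4 + sqrt(-500573 - 428970) = 4 + sqrt(-929543) = 4 + I*sqrt(929543) ≈ 4.0 + 964.13*I)
p(f) = 1/(-614 + f) (p(f) = 1/(f - 614) = 1/(-614 + f))
(p(r) + P) + (-1610990 + (-609639 + 564105)) = (1/(-614 + 1138) + (4 + I*sqrt(929543))) + (-1610990 + (-609639 + 564105)) = (1/524 + (4 + I*sqrt(929543))) + (-1610990 - 45534) = (1/524 + (4 + I*sqrt(929543))) - 1656524 = (2097/524 + I*sqrt(929543)) - 1656524 = -868016479/524 + I*sqrt(929543)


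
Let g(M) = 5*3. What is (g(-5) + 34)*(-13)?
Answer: -637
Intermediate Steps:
g(M) = 15
(g(-5) + 34)*(-13) = (15 + 34)*(-13) = 49*(-13) = -637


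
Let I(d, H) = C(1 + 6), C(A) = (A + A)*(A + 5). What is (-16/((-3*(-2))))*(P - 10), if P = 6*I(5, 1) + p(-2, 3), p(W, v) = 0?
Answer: -7984/3 ≈ -2661.3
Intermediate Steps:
C(A) = 2*A*(5 + A) (C(A) = (2*A)*(5 + A) = 2*A*(5 + A))
I(d, H) = 168 (I(d, H) = 2*(1 + 6)*(5 + (1 + 6)) = 2*7*(5 + 7) = 2*7*12 = 168)
P = 1008 (P = 6*168 + 0 = 1008 + 0 = 1008)
(-16/((-3*(-2))))*(P - 10) = (-16/((-3*(-2))))*(1008 - 10) = -16/6*998 = -16*⅙*998 = -8/3*998 = -7984/3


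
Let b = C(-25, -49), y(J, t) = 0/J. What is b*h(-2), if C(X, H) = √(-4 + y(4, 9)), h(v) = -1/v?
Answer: I ≈ 1.0*I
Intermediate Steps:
y(J, t) = 0
C(X, H) = 2*I (C(X, H) = √(-4 + 0) = √(-4) = 2*I)
b = 2*I ≈ 2.0*I
b*h(-2) = (2*I)*(-1/(-2)) = (2*I)*(-1*(-½)) = (2*I)*(½) = I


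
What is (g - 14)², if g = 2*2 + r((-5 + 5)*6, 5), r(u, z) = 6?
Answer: 16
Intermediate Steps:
g = 10 (g = 2*2 + 6 = 4 + 6 = 10)
(g - 14)² = (10 - 14)² = (-4)² = 16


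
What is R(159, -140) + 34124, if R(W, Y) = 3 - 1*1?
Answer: 34126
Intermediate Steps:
R(W, Y) = 2 (R(W, Y) = 3 - 1 = 2)
R(159, -140) + 34124 = 2 + 34124 = 34126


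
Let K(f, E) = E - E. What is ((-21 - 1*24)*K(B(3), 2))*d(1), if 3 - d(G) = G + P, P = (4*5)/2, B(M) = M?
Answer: 0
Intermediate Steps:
P = 10 (P = 20*(½) = 10)
d(G) = -7 - G (d(G) = 3 - (G + 10) = 3 - (10 + G) = 3 + (-10 - G) = -7 - G)
K(f, E) = 0
((-21 - 1*24)*K(B(3), 2))*d(1) = ((-21 - 1*24)*0)*(-7 - 1*1) = ((-21 - 24)*0)*(-7 - 1) = -45*0*(-8) = 0*(-8) = 0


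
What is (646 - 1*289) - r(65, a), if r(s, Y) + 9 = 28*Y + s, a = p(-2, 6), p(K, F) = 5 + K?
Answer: 217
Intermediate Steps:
a = 3 (a = 5 - 2 = 3)
r(s, Y) = -9 + s + 28*Y (r(s, Y) = -9 + (28*Y + s) = -9 + (s + 28*Y) = -9 + s + 28*Y)
(646 - 1*289) - r(65, a) = (646 - 1*289) - (-9 + 65 + 28*3) = (646 - 289) - (-9 + 65 + 84) = 357 - 1*140 = 357 - 140 = 217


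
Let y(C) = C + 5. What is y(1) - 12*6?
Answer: -66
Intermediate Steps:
y(C) = 5 + C
y(1) - 12*6 = (5 + 1) - 12*6 = 6 - 72 = -66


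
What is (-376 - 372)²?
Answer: 559504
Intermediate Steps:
(-376 - 372)² = (-748)² = 559504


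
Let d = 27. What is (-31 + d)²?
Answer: 16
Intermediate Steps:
(-31 + d)² = (-31 + 27)² = (-4)² = 16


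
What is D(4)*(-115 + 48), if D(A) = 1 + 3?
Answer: -268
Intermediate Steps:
D(A) = 4
D(4)*(-115 + 48) = 4*(-115 + 48) = 4*(-67) = -268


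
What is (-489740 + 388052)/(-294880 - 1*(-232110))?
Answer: 50844/31385 ≈ 1.6200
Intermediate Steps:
(-489740 + 388052)/(-294880 - 1*(-232110)) = -101688/(-294880 + 232110) = -101688/(-62770) = -101688*(-1/62770) = 50844/31385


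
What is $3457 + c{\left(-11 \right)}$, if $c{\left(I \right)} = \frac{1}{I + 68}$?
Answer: $\frac{197050}{57} \approx 3457.0$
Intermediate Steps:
$c{\left(I \right)} = \frac{1}{68 + I}$
$3457 + c{\left(-11 \right)} = 3457 + \frac{1}{68 - 11} = 3457 + \frac{1}{57} = \frac{197050}{57}$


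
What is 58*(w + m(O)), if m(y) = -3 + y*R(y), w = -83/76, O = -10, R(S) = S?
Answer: 211381/38 ≈ 5562.7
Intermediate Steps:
w = -83/76 (w = -83*1/76 = -83/76 ≈ -1.0921)
m(y) = -3 + y² (m(y) = -3 + y*y = -3 + y²)
58*(w + m(O)) = 58*(-83/76 + (-3 + (-10)²)) = 58*(-83/76 + (-3 + 100)) = 58*(-83/76 + 97) = 58*(7289/76) = 211381/38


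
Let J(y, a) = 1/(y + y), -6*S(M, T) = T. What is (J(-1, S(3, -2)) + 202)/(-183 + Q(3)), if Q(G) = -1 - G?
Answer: -403/374 ≈ -1.0775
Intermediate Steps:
S(M, T) = -T/6
J(y, a) = 1/(2*y)
(J(-1, S(3, -2)) + 202)/(-183 + Q(3)) = ((½)/(-1) + 202)/(-183 + (-1 - 1*3)) = ((½)*(-1) + 202)/(-183 + (-1 - 3)) = (-½ + 202)/(-183 - 4) = (403/2)/(-187) = (403/2)*(-1/187) = -403/374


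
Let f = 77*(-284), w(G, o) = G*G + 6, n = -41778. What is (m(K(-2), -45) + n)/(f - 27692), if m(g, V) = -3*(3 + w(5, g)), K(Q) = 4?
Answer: 349/413 ≈ 0.84504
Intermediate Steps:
w(G, o) = 6 + G**2 (w(G, o) = G**2 + 6 = 6 + G**2)
m(g, V) = -102 (m(g, V) = -3*(3 + (6 + 5**2)) = -3*(3 + (6 + 25)) = -3*(3 + 31) = -3*34 = -102)
f = -21868
(m(K(-2), -45) + n)/(f - 27692) = (-102 - 41778)/(-21868 - 27692) = -41880/(-49560) = -41880*(-1/49560) = 349/413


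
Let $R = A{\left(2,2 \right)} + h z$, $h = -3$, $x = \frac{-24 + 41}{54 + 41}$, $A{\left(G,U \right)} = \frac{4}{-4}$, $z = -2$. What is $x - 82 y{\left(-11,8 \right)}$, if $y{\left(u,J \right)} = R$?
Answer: $- \frac{38933}{95} \approx -409.82$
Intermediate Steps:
$A{\left(G,U \right)} = -1$ ($A{\left(G,U \right)} = 4 \left(- \frac{1}{4}\right) = -1$)
$x = \frac{17}{95} \approx 0.17895$
$R = 5$ ($R = -1 - -6 = -1 + 6 = 5$)
$y{\left(u,J \right)} = 5$
$x - 82 y{\left(-11,8 \right)} = \frac{17}{95} - 410 = - \frac{38933}{95}$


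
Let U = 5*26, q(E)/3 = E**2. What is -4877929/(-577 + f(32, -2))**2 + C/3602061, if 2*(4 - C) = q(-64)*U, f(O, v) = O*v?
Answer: -17898775040465/1480018425741 ≈ -12.094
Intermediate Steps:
q(E) = 3*E**2
U = 130
C = -798716 (C = 4 - 3*(-64)**2*130/2 = 4 - 3*4096*130/2 = 4 - 6144*130 = 4 - 1/2*1597440 = 4 - 798720 = -798716)
-4877929/(-577 + f(32, -2))**2 + C/3602061 = -4877929/(-577 + 32*(-2))**2 - 798716/3602061 = -4877929/(-577 - 64)**2 - 798716*1/3602061 = -4877929/((-641)**2) - 798716/3602061 = -4877929/410881 - 798716/3602061 = -17898775040465/1480018425741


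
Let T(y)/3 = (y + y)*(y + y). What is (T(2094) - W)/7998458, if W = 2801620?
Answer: 24908206/3999229 ≈ 6.2282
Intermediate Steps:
T(y) = 12*y**2 (T(y) = 3*((y + y)*(y + y)) = 3*((2*y)*(2*y)) = 3*(4*y**2) = 12*y**2)
(T(2094) - W)/7998458 = (12*2094**2 - 1*2801620)/7998458 = (12*4384836 - 2801620)*(1/7998458) = (52618032 - 2801620)*(1/7998458) = 49816412*(1/7998458) = 24908206/3999229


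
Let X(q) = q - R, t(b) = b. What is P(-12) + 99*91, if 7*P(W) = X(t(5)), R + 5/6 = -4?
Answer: 378437/42 ≈ 9010.4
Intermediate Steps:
R = -29/6 (R = -5/6 - 4 = -29/6 ≈ -4.8333)
X(q) = 29/6 + q (X(q) = q - 1*(-29/6) = q + 29/6 = 29/6 + q)
P(W) = 59/42 (P(W) = (29/6 + 5)/7 = (1/7)*(59/6) = 59/42)
P(-12) + 99*91 = 59/42 + 99*91 = 59/42 + 9009 = 378437/42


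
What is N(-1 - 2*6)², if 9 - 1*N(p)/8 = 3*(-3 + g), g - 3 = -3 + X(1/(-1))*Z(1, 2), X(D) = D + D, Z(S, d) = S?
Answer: 36864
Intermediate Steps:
X(D) = 2*D
g = -2 (g = 3 + (-3 + (2/(-1))*1) = 3 + (-3 + (2*(-1))*1) = 3 + (-3 - 2*1) = 3 + (-3 - 2) = 3 - 5 = -2)
N(p) = 192 (N(p) = 72 - 24*(-3 - 2) = 72 - 24*(-5) = 72 - 8*(-15) = 72 + 120 = 192)
N(-1 - 2*6)² = 192² = 36864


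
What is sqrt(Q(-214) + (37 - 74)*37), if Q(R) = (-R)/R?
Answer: I*sqrt(1370) ≈ 37.013*I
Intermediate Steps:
Q(R) = -1
sqrt(Q(-214) + (37 - 74)*37) = sqrt(-1 + (37 - 74)*37) = sqrt(-1 - 37*37) = sqrt(-1 - 1369) = sqrt(-1370) = I*sqrt(1370)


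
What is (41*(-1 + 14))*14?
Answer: 7462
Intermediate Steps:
(41*(-1 + 14))*14 = (41*13)*14 = 533*14 = 7462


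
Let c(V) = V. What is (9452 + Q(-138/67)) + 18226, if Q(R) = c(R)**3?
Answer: 8321890242/300763 ≈ 27669.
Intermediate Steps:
Q(R) = R**3
(9452 + Q(-138/67)) + 18226 = (9452 + (-138/67)**3) + 18226 = (9452 - 2628072/300763) + 18226 = 2840183804/300763 + 18226 = 8321890242/300763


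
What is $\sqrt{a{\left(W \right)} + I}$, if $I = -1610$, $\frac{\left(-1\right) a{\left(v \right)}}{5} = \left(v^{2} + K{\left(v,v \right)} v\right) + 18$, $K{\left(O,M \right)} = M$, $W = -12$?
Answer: $2 i \sqrt{785} \approx 56.036 i$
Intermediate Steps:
$a{\left(v \right)} = -90 - 10 v^{2}$ ($a{\left(v \right)} = - 5 \left(\left(v^{2} + v v\right) + 18\right) = - 5 \left(\left(v^{2} + v^{2}\right) + 18\right) = - 5 \left(2 v^{2} + 18\right) = - 5 \left(18 + 2 v^{2}\right) = -90 - 10 v^{2}$)
$\sqrt{a{\left(W \right)} + I} = \sqrt{\left(-90 - 10 \left(-12\right)^{2}\right) - 1610} = \sqrt{\left(-90 - 1440\right) - 1610} = \sqrt{-1530 - 1610} = \sqrt{-3140} = 2 i \sqrt{785}$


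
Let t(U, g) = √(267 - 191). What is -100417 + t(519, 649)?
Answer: -100417 + 2*√19 ≈ -1.0041e+5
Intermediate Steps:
t(U, g) = 2*√19 (t(U, g) = √76 = 2*√19)
-100417 + t(519, 649) = -100417 + 2*√19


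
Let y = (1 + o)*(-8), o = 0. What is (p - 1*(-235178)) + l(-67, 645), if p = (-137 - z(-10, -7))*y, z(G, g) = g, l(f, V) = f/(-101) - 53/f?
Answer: 1598497048/6767 ≈ 2.3622e+5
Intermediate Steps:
l(f, V) = -53/f - f/101 (l(f, V) = f*(-1/101) - 53/f = -f/101 - 53/f = -53/f - f/101)
y = -8 (y = (1 + 0)*(-8) = 1*(-8) = -8)
p = 1040 (p = (-137 - 1*(-7))*(-8) = (-137 + 7)*(-8) = -130*(-8) = 1040)
(p - 1*(-235178)) + l(-67, 645) = (1040 - 1*(-235178)) + (-53/(-67) - 1/101*(-67)) = (1040 + 235178) + (-53*(-1/67) + 67/101) = 236218 + (53/67 + 67/101) = 236218 + 9842/6767 = 1598497048/6767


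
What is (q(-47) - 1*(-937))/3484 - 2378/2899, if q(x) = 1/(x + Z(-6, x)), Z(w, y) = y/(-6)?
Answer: -100664293/182579020 ≈ -0.55135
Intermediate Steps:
Z(w, y) = -y/6 (Z(w, y) = y*(-1/6) = -y/6)
q(x) = 6/(5*x) (q(x) = 1/(x - x/6) = 1/(5*x/6) = 6/(5*x))
(q(-47) - 1*(-937))/3484 - 2378/2899 = ((6/5)/(-47) - 1*(-937))/3484 - 2378/2899 = ((6/5)*(-1/47) + 937)*(1/3484) - 2378*1/2899 = (-6/235 + 937)*(1/3484) - 2378/2899 = (220189/235)*(1/3484) - 2378/2899 = 220189/818740 - 2378/2899 = -100664293/182579020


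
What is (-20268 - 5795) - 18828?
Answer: -44891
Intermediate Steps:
(-20268 - 5795) - 18828 = -26063 - 18828 = -44891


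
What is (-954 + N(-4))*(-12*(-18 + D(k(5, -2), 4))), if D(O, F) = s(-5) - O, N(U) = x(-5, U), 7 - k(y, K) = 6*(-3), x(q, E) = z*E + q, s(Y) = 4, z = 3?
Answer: -454428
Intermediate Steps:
x(q, E) = q + 3*E (x(q, E) = 3*E + q = q + 3*E)
k(y, K) = 25 (k(y, K) = 7 - 6*(-3) = 7 - 1*(-18) = 7 + 18 = 25)
N(U) = -5 + 3*U
D(O, F) = 4 - O
(-954 + N(-4))*(-12*(-18 + D(k(5, -2), 4))) = (-954 + (-5 + 3*(-4)))*(-12*(-18 + (4 - 1*25))) = (-954 + (-5 - 12))*(-12*(-18 + (4 - 25))) = (-954 - 17)*(-12*(-18 - 21)) = -(-11652)*(-39) = -971*468 = -454428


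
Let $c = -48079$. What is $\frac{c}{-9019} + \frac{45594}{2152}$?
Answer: $\frac{257339147}{9704444} \approx 26.518$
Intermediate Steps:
$\frac{c}{-9019} + \frac{45594}{2152} = - \frac{48079}{-9019} + \frac{45594}{2152} = \left(-48079\right) \left(- \frac{1}{9019}\right) + 45594 \cdot \frac{1}{2152} = \frac{48079}{9019} + \frac{22797}{1076} = \frac{257339147}{9704444}$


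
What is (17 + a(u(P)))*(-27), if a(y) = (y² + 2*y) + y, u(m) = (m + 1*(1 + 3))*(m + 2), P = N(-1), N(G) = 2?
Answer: -17955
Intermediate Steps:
P = 2
u(m) = (2 + m)*(4 + m) (u(m) = (m + 1*4)*(2 + m) = (m + 4)*(2 + m) = (4 + m)*(2 + m) = (2 + m)*(4 + m))
a(y) = y² + 3*y
(17 + a(u(P)))*(-27) = (17 + (8 + 2² + 6*2)*(3 + (8 + 2² + 6*2)))*(-27) = (17 + (8 + 4 + 12)*(3 + (8 + 4 + 12)))*(-27) = (17 + 24*(3 + 24))*(-27) = (17 + 24*27)*(-27) = (17 + 648)*(-27) = 665*(-27) = -17955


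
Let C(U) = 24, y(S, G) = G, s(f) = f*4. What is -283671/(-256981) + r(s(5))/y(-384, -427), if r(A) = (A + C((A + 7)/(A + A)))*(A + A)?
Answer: -331159043/109730887 ≈ -3.0179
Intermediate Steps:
s(f) = 4*f
r(A) = 2*A*(24 + A) (r(A) = (A + 24)*(A + A) = (24 + A)*(2*A) = 2*A*(24 + A))
-283671/(-256981) + r(s(5))/y(-384, -427) = -283671/(-256981) + (2*(4*5)*(24 + 4*5))/(-427) = -283671*(-1/256981) + (2*20*(24 + 20))*(-1/427) = 283671/256981 + (2*20*44)*(-1/427) = 283671/256981 + 1760*(-1/427) = 283671/256981 - 1760/427 = -331159043/109730887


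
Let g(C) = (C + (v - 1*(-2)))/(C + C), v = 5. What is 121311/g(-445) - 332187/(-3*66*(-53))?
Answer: 62936555353/255354 ≈ 2.4647e+5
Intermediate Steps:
g(C) = (7 + C)/(2*C) (g(C) = (C + (5 - 1*(-2)))/(C + C) = (C + (5 + 2))/((2*C)) = (C + 7)*(1/(2*C)) = (7 + C)*(1/(2*C)) = (7 + C)/(2*C))
121311/g(-445) - 332187/(-3*66*(-53)) = 121311/(((1/2)*(7 - 445)/(-445))) - 332187/(-3*66*(-53)) = 121311/(((1/2)*(-1/445)*(-438))) - 332187/((-198*(-53))) = 121311/(219/445) - 332187/10494 = 121311*(445/219) - 332187*1/10494 = 17994465/73 - 110729/3498 = 62936555353/255354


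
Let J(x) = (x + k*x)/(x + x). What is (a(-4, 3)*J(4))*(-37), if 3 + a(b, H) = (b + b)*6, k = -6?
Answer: -9435/2 ≈ -4717.5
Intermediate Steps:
J(x) = -5/2 (J(x) = (x - 6*x)/(x + x) = (-5*x)/((2*x)) = (-5*x)*(1/(2*x)) = -5/2)
a(b, H) = -3 + 12*b (a(b, H) = -3 + (b + b)*6 = -3 + (2*b)*6 = -3 + 12*b)
(a(-4, 3)*J(4))*(-37) = ((-3 + 12*(-4))*(-5/2))*(-37) = ((-3 - 48)*(-5/2))*(-37) = -51*(-5/2)*(-37) = (255/2)*(-37) = -9435/2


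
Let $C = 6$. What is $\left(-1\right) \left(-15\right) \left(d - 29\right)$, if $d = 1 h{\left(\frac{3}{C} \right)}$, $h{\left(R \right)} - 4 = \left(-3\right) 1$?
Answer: $-420$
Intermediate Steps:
$h{\left(R \right)} = 1$ ($h{\left(R \right)} = 4 - 3 = 1$)
$d = 1$ ($d = 1 \cdot 1 = 1$)
$\left(-1\right) \left(-15\right) \left(d - 29\right) = \left(-1\right) \left(-15\right) \left(1 - 29\right) = 15 \left(-28\right) = -420$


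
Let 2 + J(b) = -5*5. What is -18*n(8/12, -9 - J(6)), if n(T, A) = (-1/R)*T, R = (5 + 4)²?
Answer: 4/27 ≈ 0.14815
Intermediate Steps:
J(b) = -27 (J(b) = -2 - 5*5 = -2 - 25 = -27)
R = 81 (R = 9² = 81)
n(T, A) = -T/81 (n(T, A) = (-1/81)*T = (-1*1/81)*T = -T/81)
-18*n(8/12, -9 - J(6)) = -(-2)*8/12/9 = -(-2)*8*(1/12)/9 = -(-2)*2/(9*3) = -18*(-2/243) = 4/27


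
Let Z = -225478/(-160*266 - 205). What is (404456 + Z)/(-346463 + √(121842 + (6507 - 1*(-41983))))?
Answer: -5992696478093234/5133358358182305 - 34593572636*√42583/5133358358182305 ≈ -1.1688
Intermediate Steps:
Z = 225478/42765 (Z = -225478/(-42560 - 205) = -225478/(-42765) = -225478*(-1/42765) = 225478/42765 ≈ 5.2725)
(404456 + Z)/(-346463 + √(121842 + (6507 - 1*(-41983)))) = (404456 + 225478/42765)/(-346463 + √(121842 + (6507 - 1*(-41983)))) = 17296786318/(42765*(-346463 + √(121842 + (6507 + 41983)))) = 17296786318/(42765*(-346463 + √(121842 + 48490))) = 17296786318/(42765*(-346463 + √170332)) = 17296786318/(42765*(-346463 + 2*√42583))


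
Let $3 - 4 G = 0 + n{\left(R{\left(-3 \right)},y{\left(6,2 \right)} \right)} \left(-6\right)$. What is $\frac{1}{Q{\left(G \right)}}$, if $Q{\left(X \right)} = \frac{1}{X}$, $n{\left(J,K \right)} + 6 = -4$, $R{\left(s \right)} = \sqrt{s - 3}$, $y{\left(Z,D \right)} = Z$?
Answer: $- \frac{57}{4} \approx -14.25$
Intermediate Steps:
$R{\left(s \right)} = \sqrt{-3 + s}$
$n{\left(J,K \right)} = -10$ ($n{\left(J,K \right)} = -6 - 4 = -10$)
$G = - \frac{57}{4}$ ($G = \frac{3}{4} - \frac{0 - -60}{4} = \frac{3}{4} - \frac{0 + 60}{4} = \frac{3}{4} - 15 = - \frac{57}{4} \approx -14.25$)
$\frac{1}{Q{\left(G \right)}} = \frac{1}{\frac{1}{- \frac{57}{4}}} = \frac{1}{- \frac{4}{57}} = - \frac{57}{4}$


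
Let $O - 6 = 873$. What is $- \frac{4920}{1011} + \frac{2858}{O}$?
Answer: $- \frac{478414}{296223} \approx -1.615$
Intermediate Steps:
$O = 879$ ($O = 6 + 873 = 879$)
$- \frac{4920}{1011} + \frac{2858}{O} = - \frac{4920}{1011} + \frac{2858}{879} = \left(-4920\right) \frac{1}{1011} + 2858 \cdot \frac{1}{879} = - \frac{1640}{337} + \frac{2858}{879} = - \frac{478414}{296223}$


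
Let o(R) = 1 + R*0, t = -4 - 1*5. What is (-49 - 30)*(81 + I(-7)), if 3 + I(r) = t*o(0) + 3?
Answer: -5688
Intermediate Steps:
t = -9 (t = -4 - 5 = -9)
o(R) = 1 (o(R) = 1 + 0 = 1)
I(r) = -9 (I(r) = -3 + (-9*1 + 3) = -3 + (-9 + 3) = -3 - 6 = -9)
(-49 - 30)*(81 + I(-7)) = (-49 - 30)*(81 - 9) = -79*72 = -5688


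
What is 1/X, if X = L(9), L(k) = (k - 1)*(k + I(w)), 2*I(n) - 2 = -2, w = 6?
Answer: 1/72 ≈ 0.013889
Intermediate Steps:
I(n) = 0 (I(n) = 1 + (½)*(-2) = 1 - 1 = 0)
L(k) = k*(-1 + k) (L(k) = (k - 1)*(k + 0) = (-1 + k)*k = k*(-1 + k))
X = 72 (X = 9*(-1 + 9) = 9*8 = 72)
1/X = 1/72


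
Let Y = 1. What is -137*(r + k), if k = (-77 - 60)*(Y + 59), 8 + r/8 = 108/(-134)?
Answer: 76098020/67 ≈ 1.1358e+6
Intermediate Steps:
r = -4720/67 (r = -64 + 8*(108/(-134)) = -64 + 8*(108*(-1/134)) = -64 + 8*(-54/67) = -64 - 432/67 = -4720/67 ≈ -70.448)
k = -8220 (k = (-77 - 60)*(1 + 59) = -137*60 = -8220)
-137*(r + k) = -137*(-4720/67 - 8220) = -137*(-555460/67) = 76098020/67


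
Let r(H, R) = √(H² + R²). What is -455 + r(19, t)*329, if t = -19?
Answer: -455 + 6251*√2 ≈ 8385.3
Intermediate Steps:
-455 + r(19, t)*329 = -455 + √(19² + (-19)²)*329 = -455 + √(361 + 361)*329 = -455 + √722*329 = -455 + (19*√2)*329 = -455 + 6251*√2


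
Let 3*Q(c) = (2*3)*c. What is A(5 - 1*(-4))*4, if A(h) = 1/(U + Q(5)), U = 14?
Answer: ⅙ ≈ 0.16667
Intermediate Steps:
Q(c) = 2*c (Q(c) = ((2*3)*c)/3 = (6*c)/3 = 2*c)
A(h) = 1/24 (A(h) = 1/(14 + 2*5) = 1/(14 + 10) = 1/24)
A(5 - 1*(-4))*4 = (1/24)*4 = ⅙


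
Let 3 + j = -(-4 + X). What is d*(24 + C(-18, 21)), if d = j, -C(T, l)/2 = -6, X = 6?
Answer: -180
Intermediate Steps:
C(T, l) = 12 (C(T, l) = -2*(-6) = 12)
j = -5 (j = -3 - (-4 + 6) = -3 - 1*2 = -3 - 2 = -5)
d = -5
d*(24 + C(-18, 21)) = -5*(24 + 12) = -5*36 = -180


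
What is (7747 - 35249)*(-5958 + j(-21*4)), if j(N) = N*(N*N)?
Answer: 16464402324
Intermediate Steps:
j(N) = N**3 (j(N) = N*N**2 = N**3)
(7747 - 35249)*(-5958 + j(-21*4)) = (7747 - 35249)*(-5958 + (-21*4)**3) = -27502*(-5958 + (-84)**3) = -27502*(-5958 - 592704) = -27502*(-598662) = 16464402324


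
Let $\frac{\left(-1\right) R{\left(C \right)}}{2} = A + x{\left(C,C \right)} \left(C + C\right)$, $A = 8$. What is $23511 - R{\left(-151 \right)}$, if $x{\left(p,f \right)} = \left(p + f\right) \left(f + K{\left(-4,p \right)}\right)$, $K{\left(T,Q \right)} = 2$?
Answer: $-27155265$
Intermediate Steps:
$x{\left(p,f \right)} = \left(2 + f\right) \left(f + p\right)$ ($x{\left(p,f \right)} = \left(p + f\right) \left(f + 2\right) = \left(f + p\right) \left(2 + f\right) = \left(2 + f\right) \left(f + p\right)$)
$R{\left(C \right)} = -16 - 4 C \left(2 C^{2} + 4 C\right)$ ($R{\left(C \right)} = - 2 \left(8 + \left(C^{2} + 2 C + 2 C + C C\right) \left(C + C\right)\right) = - 2 \left(8 + \left(C^{2} + 2 C + 2 C + C^{2}\right) 2 C\right) = - 2 \left(8 + \left(2 C^{2} + 4 C\right) 2 C\right) = - 2 \left(8 + 2 C \left(2 C^{2} + 4 C\right)\right) = -16 - 4 C \left(2 C^{2} + 4 C\right)$)
$23511 - R{\left(-151 \right)} = 23511 - \left(-16 - 8 \left(-151\right)^{2} \left(2 - 151\right)\right) = 23511 - \left(-16 - 182408 \left(-149\right)\right) = 23511 - \left(-16 + 27178792\right) = 23511 - 27178776 = -27155265$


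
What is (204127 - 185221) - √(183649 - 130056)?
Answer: 18906 - √53593 ≈ 18675.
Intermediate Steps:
(204127 - 185221) - √(183649 - 130056) = 18906 - √53593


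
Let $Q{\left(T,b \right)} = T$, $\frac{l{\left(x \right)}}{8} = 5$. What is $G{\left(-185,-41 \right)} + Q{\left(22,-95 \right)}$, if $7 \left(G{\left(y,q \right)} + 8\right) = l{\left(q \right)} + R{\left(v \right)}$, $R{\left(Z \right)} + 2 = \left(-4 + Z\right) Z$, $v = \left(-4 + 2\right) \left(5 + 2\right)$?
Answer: $\frac{388}{7} \approx 55.429$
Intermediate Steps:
$v = -14$ ($v = \left(-2\right) 7 = -14$)
$R{\left(Z \right)} = -2 + Z \left(-4 + Z\right)$ ($R{\left(Z \right)} = -2 + \left(-4 + Z\right) Z = -2 + Z \left(-4 + Z\right)$)
$l{\left(x \right)} = 40$ ($l{\left(x \right)} = 8 \cdot 5 = 40$)
$G{\left(y,q \right)} = \frac{234}{7}$ ($G{\left(y,q \right)} = -8 + \frac{40 - \left(-54 - 196\right)}{7} = -8 + \frac{40 + \left(-2 + 196 + 56\right)}{7} = -8 + \frac{40 + 250}{7} = -8 + \frac{1}{7} \cdot 290 = -8 + \frac{290}{7} = \frac{234}{7}$)
$G{\left(-185,-41 \right)} + Q{\left(22,-95 \right)} = \frac{234}{7} + 22 = \frac{388}{7}$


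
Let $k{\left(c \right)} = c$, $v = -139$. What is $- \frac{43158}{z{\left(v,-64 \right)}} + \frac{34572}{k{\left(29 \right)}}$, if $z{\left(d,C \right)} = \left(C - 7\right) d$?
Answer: $\frac{339939486}{286201} \approx 1187.8$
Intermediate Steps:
$z{\left(d,C \right)} = d \left(-7 + C\right)$ ($z{\left(d,C \right)} = \left(-7 + C\right) d = d \left(-7 + C\right)$)
$- \frac{43158}{z{\left(v,-64 \right)}} + \frac{34572}{k{\left(29 \right)}} = - \frac{43158}{\left(-139\right) \left(-7 - 64\right)} + \frac{34572}{29} = - \frac{43158}{\left(-139\right) \left(-71\right)} + 34572 \cdot \frac{1}{29} = - \frac{43158}{9869} + \frac{34572}{29} = \frac{339939486}{286201}$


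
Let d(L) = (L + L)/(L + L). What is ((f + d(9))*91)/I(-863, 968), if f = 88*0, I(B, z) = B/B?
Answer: 91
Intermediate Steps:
d(L) = 1 (d(L) = (2*L)/((2*L)) = (2*L)*(1/(2*L)) = 1)
I(B, z) = 1
f = 0
((f + d(9))*91)/I(-863, 968) = ((0 + 1)*91)/1 = (1*91)*1 = 91*1 = 91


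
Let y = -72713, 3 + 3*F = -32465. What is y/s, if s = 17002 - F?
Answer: -218139/83474 ≈ -2.6133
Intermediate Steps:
F = -32468/3 (F = -1 + (1/3)*(-32465) = -1 - 32465/3 = -32468/3 ≈ -10823.)
s = 83474/3 (s = 17002 - 1*(-32468/3) = 17002 + 32468/3 = 83474/3 ≈ 27825.)
y/s = -72713/83474/3 = -72713*3/83474 = -218139/83474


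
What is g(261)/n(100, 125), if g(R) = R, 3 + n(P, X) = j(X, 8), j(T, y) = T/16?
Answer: 4176/77 ≈ 54.234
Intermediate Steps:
j(T, y) = T/16 (j(T, y) = T*(1/16) = T/16)
n(P, X) = -3 + X/16
g(261)/n(100, 125) = 261/(-3 + (1/16)*125) = 261/(-3 + 125/16) = 261/(77/16) = 261*(16/77) = 4176/77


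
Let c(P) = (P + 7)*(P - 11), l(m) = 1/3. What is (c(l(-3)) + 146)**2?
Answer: 372100/81 ≈ 4593.8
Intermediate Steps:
l(m) = 1/3
c(P) = (-11 + P)*(7 + P) (c(P) = (7 + P)*(-11 + P) = (-11 + P)*(7 + P))
(c(l(-3)) + 146)**2 = ((-77 + (1/3)**2 - 4*1/3) + 146)**2 = ((-77 + 1/9 - 4/3) + 146)**2 = (-704/9 + 146)**2 = (610/9)**2 = 372100/81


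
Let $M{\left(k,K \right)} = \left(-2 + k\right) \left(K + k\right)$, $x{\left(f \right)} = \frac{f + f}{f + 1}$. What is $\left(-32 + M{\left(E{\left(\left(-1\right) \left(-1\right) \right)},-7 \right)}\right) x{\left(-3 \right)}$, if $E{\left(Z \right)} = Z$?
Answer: $-78$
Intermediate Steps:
$x{\left(f \right)} = \frac{2 f}{1 + f}$
$\left(-32 + M{\left(E{\left(\left(-1\right) \left(-1\right) \right)},-7 \right)}\right) x{\left(-3 \right)} = \left(-32 - \left(-14 - 1 + 9 \left(-1\right) \left(-1\right)\right)\right) 2 \left(-3\right) \frac{1}{1 - 3} = \left(-32 + \left(1^{2} + 14 - 2 - 7\right)\right) 2 \left(-3\right) \frac{1}{-2} = \left(-32 + \left(1 + 14 - 2 - 7\right)\right) 2 \left(-3\right) \left(- \frac{1}{2}\right) = \left(-32 + 6\right) 3 = \left(-26\right) 3 = -78$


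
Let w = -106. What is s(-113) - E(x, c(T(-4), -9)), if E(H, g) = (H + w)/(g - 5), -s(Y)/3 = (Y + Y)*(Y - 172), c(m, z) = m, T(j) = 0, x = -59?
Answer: -193263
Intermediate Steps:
s(Y) = -6*Y*(-172 + Y) (s(Y) = -3*(Y + Y)*(Y - 172) = -3*2*Y*(-172 + Y) = -6*Y*(-172 + Y))
E(H, g) = (-106 + H)/(-5 + g) (E(H, g) = (H - 106)/(g - 5) = (-106 + H)/(-5 + g))
s(-113) - E(x, c(T(-4), -9)) = 6*(-113)*(172 - 1*(-113)) - (-106 - 59)/(-5 + 0) = 6*(-113)*(172 + 113) - (-165)/(-5) = 6*(-113)*285 - (-1)*(-165)/5 = -193230 - 1*33 = -193230 - 33 = -193263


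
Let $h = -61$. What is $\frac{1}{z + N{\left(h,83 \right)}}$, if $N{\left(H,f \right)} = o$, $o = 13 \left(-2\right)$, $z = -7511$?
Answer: $- \frac{1}{7537} \approx -0.00013268$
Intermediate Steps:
$o = -26$
$N{\left(H,f \right)} = -26$
$\frac{1}{z + N{\left(h,83 \right)}} = \frac{1}{-7511 - 26} = \frac{1}{-7537} = - \frac{1}{7537}$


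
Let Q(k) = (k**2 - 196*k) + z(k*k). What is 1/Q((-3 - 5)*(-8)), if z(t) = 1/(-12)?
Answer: -12/101377 ≈ -0.00011837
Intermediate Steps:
z(t) = -1/12
Q(k) = -1/12 + k**2 - 196*k (Q(k) = (k**2 - 196*k) - 1/12 = -1/12 + k**2 - 196*k)
1/Q((-3 - 5)*(-8)) = 1/(-1/12 + ((-3 - 5)*(-8))**2 - 196*(-3 - 5)*(-8)) = 1/(-1/12 + (-8*(-8))**2 - (-1568)*(-8)) = 1/(-1/12 + 64**2 - 196*64) = 1/(-1/12 + 4096 - 12544) = 1/(-101377/12) = -12/101377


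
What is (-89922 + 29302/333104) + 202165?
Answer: 18694310787/166552 ≈ 1.1224e+5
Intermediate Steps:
(-89922 + 29302/333104) + 202165 = (-89922 + 29302*(1/333104)) + 202165 = (-89922 + 14651/166552) + 202165 = -14976674293/166552 + 202165 = 18694310787/166552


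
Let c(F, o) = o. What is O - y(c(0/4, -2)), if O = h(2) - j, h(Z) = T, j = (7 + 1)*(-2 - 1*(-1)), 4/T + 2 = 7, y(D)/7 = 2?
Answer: -26/5 ≈ -5.2000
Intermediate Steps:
y(D) = 14 (y(D) = 7*2 = 14)
T = ⅘ (T = 4/(-2 + 7) = 4/5 = 4*(⅕) = ⅘ ≈ 0.80000)
j = -8 (j = 8*(-2 + 1) = 8*(-1) = -8)
h(Z) = ⅘
O = 44/5 (O = ⅘ - 1*(-8) = ⅘ + 8 = 44/5 ≈ 8.8000)
O - y(c(0/4, -2)) = 44/5 - 1*14 = 44/5 - 14 = -26/5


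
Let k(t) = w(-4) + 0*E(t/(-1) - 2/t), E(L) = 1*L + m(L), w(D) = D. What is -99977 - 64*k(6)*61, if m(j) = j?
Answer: -84361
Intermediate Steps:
E(L) = 2*L (E(L) = 1*L + L = L + L = 2*L)
k(t) = -4 (k(t) = -4 + 0*(2*(t/(-1) - 2/t)) = -4 + 0*(2*(t*(-1) - 2/t)) = -4 + 0*(2*(-t - 2/t)) = -4 + 0*(-4/t - 2*t) = -4 + 0 = -4)
-99977 - 64*k(6)*61 = -99977 - 64*(-4)*61 = -99977 - (-256)*61 = -99977 - 1*(-15616) = -99977 + 15616 = -84361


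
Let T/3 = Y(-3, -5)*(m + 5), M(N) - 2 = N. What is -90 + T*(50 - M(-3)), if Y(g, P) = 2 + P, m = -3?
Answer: -1008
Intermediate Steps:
M(N) = 2 + N
T = -18 (T = 3*((2 - 5)*(-3 + 5)) = 3*(-3*2) = 3*(-6) = -18)
-90 + T*(50 - M(-3)) = -90 - 18*(50 - (2 - 3)) = -90 - 18*(50 - 1*(-1)) = -90 - 18*(50 + 1) = -90 - 18*51 = -90 - 918 = -1008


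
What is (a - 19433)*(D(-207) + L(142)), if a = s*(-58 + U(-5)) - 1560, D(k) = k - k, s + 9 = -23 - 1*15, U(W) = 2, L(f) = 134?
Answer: -2460374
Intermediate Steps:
s = -47 (s = -9 + (-23 - 1*15) = -9 + (-23 - 15) = -9 - 38 = -47)
D(k) = 0
a = 1072 (a = -47*(-58 + 2) - 1560 = -47*(-56) - 1560 = 2632 - 1560 = 1072)
(a - 19433)*(D(-207) + L(142)) = (1072 - 19433)*(0 + 134) = -18361*134 = -2460374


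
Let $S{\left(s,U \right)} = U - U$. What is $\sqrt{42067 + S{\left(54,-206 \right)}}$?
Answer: $\sqrt{42067} \approx 205.1$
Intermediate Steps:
$S{\left(s,U \right)} = 0$
$\sqrt{42067 + S{\left(54,-206 \right)}} = \sqrt{42067 + 0} = \sqrt{42067}$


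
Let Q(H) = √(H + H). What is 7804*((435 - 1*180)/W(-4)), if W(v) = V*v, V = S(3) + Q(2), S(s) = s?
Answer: -99501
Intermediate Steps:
Q(H) = √2*√H (Q(H) = √(2*H) = √2*√H)
V = 5 (V = 3 + √2*√2 = 3 + 2 = 5)
W(v) = 5*v
7804*((435 - 1*180)/W(-4)) = 7804*((435 - 1*180)/((5*(-4)))) = 7804*((435 - 180)/(-20)) = 7804*(255*(-1/20)) = 7804*(-51/4) = -99501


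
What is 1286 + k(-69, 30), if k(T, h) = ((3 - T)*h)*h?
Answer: 66086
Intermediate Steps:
k(T, h) = h²*(3 - T) (k(T, h) = ((3 - T)*h)*h = (h*(3 - T))*h = h²*(3 - T))
1286 + k(-69, 30) = 1286 + 30²*(3 - 1*(-69)) = 1286 + 900*(3 + 69) = 1286 + 900*72 = 1286 + 64800 = 66086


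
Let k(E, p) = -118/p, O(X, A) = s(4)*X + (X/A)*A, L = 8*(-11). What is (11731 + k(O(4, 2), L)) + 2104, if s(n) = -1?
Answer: 608799/44 ≈ 13836.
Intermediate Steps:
L = -88
O(X, A) = 0 (O(X, A) = -X + (X/A)*A = -X + X = 0)
(11731 + k(O(4, 2), L)) + 2104 = (11731 - 118/(-88)) + 2104 = (11731 - 118*(-1/88)) + 2104 = (11731 + 59/44) + 2104 = 516223/44 + 2104 = 608799/44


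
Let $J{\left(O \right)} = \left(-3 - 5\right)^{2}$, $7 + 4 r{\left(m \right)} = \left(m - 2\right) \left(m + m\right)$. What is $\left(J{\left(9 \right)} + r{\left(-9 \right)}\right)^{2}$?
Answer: $\frac{199809}{16} \approx 12488.0$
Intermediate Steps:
$r{\left(m \right)} = - \frac{7}{4} + \frac{m \left(-2 + m\right)}{2}$ ($r{\left(m \right)} = - \frac{7}{4} + \frac{\left(m - 2\right) \left(m + m\right)}{4} = - \frac{7}{4} + \frac{\left(-2 + m\right) 2 m}{4} = - \frac{7}{4} + \frac{2 m \left(-2 + m\right)}{4} = - \frac{7}{4} + \frac{m \left(-2 + m\right)}{2}$)
$J{\left(O \right)} = 64$ ($J{\left(O \right)} = \left(-8\right)^{2} = 64$)
$\left(J{\left(9 \right)} + r{\left(-9 \right)}\right)^{2} = \left(64 - \left(- \frac{29}{4} - \frac{81}{2}\right)\right)^{2} = \left(64 + \left(- \frac{7}{4} + \frac{1}{2} \cdot 81 + 9\right)\right)^{2} = \left(64 + \left(- \frac{7}{4} + \frac{81}{2} + 9\right)\right)^{2} = \left(64 + \frac{191}{4}\right)^{2} = \left(\frac{447}{4}\right)^{2} = \frac{199809}{16}$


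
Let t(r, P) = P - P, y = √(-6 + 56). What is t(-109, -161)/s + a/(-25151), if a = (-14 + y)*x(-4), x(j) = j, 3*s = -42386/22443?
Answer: -8/3593 + 20*√2/25151 ≈ -0.0011020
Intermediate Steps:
y = 5*√2 (y = √50 = 5*√2 ≈ 7.0711)
t(r, P) = 0
s = -42386/67329 (s = (-42386/22443)/3 = (-42386*1/22443)/3 = (⅓)*(-42386/22443) = -42386/67329 ≈ -0.62954)
a = 56 - 20*√2 (a = (-14 + 5*√2)*(-4) = 56 - 20*√2 ≈ 27.716)
t(-109, -161)/s + a/(-25151) = 0/(-42386/67329) + (56 - 20*√2)/(-25151) = 0*(-67329/42386) + (56 - 20*√2)*(-1/25151) = 0 + (-8/3593 + 20*√2/25151) = -8/3593 + 20*√2/25151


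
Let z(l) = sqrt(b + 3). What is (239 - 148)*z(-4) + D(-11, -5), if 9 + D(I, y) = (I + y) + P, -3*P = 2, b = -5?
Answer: -77/3 + 91*I*sqrt(2) ≈ -25.667 + 128.69*I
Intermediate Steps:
P = -2/3 (P = -1/3*2 = -2/3 ≈ -0.66667)
D(I, y) = -29/3 + I + y (D(I, y) = -9 + ((I + y) - 2/3) = -9 + (-2/3 + I + y) = -29/3 + I + y)
z(l) = I*sqrt(2) (z(l) = sqrt(-5 + 3) = sqrt(-2) = I*sqrt(2))
(239 - 148)*z(-4) + D(-11, -5) = (239 - 148)*(I*sqrt(2)) + (-29/3 - 11 - 5) = 91*(I*sqrt(2)) - 77/3 = 91*I*sqrt(2) - 77/3 = -77/3 + 91*I*sqrt(2)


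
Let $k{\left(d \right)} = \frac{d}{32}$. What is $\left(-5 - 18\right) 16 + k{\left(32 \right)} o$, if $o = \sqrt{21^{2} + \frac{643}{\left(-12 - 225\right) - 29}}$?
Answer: $-368 + \frac{\sqrt{31032358}}{266} \approx -347.06$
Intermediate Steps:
$o = \frac{\sqrt{31032358}}{266}$ ($o = \sqrt{441 + \frac{643}{-237 - 29}} = \sqrt{441 + \frac{643}{-266}} = \sqrt{441 + 643 \left(- \frac{1}{266}\right)} = \sqrt{441 - \frac{643}{266}} = \sqrt{\frac{116663}{266}} = \frac{\sqrt{31032358}}{266} \approx 20.942$)
$k{\left(d \right)} = \frac{d}{32}$ ($k{\left(d \right)} = d \frac{1}{32} = \frac{d}{32}$)
$\left(-5 - 18\right) 16 + k{\left(32 \right)} o = \left(-5 - 18\right) 16 + \frac{1}{32} \cdot 32 \frac{\sqrt{31032358}}{266} = \left(-23\right) 16 + 1 \frac{\sqrt{31032358}}{266} = -368 + \frac{\sqrt{31032358}}{266}$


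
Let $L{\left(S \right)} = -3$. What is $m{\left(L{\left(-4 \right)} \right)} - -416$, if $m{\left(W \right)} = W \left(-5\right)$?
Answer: $431$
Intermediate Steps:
$m{\left(W \right)} = - 5 W$
$m{\left(L{\left(-4 \right)} \right)} - -416 = \left(-5\right) \left(-3\right) - -416 = 15 + 416 = 431$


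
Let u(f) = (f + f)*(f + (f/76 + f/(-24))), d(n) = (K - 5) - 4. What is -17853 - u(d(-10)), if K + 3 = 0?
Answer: -344523/19 ≈ -18133.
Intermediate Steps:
K = -3 (K = -3 + 0 = -3)
d(n) = -12 (d(n) = (-3 - 5) - 4 = -8 - 4 = -12)
u(f) = 443*f²/228 (u(f) = (2*f)*(f + (f*(1/76) + f*(-1/24))) = (2*f)*(f + (f/76 - f/24)) = (2*f)*(f - 13*f/456) = (2*f)*(443*f/456) = 443*f²/228)
-17853 - u(d(-10)) = -17853 - 443*(-12)²/228 = -17853 - 443*144/228 = -17853 - 1*5316/19 = -17853 - 5316/19 = -344523/19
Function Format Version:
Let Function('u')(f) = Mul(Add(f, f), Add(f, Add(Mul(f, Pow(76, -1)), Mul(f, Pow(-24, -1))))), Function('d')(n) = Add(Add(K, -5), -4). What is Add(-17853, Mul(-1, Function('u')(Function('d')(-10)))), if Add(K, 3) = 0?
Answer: Rational(-344523, 19) ≈ -18133.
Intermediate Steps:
K = -3 (K = Add(-3, 0) = -3)
Function('d')(n) = -12 (Function('d')(n) = Add(Add(-3, -5), -4) = Add(-8, -4) = -12)
Function('u')(f) = Mul(Rational(443, 228), Pow(f, 2)) (Function('u')(f) = Mul(Mul(2, f), Add(f, Add(Mul(f, Rational(1, 76)), Mul(f, Rational(-1, 24))))) = Mul(Mul(2, f), Add(f, Add(Mul(Rational(1, 76), f), Mul(Rational(-1, 24), f)))) = Mul(Mul(2, f), Add(f, Mul(Rational(-13, 456), f))) = Mul(Mul(2, f), Mul(Rational(443, 456), f)) = Mul(Rational(443, 228), Pow(f, 2)))
Add(-17853, Mul(-1, Function('u')(Function('d')(-10)))) = Add(-17853, Mul(-1, Mul(Rational(443, 228), Pow(-12, 2)))) = Add(-17853, Mul(-1, Mul(Rational(443, 228), 144))) = Add(-17853, Mul(-1, Rational(5316, 19))) = Add(-17853, Rational(-5316, 19)) = Rational(-344523, 19)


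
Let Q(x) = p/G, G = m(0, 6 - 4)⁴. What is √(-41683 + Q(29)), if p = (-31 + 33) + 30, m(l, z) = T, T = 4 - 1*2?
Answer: I*√41681 ≈ 204.16*I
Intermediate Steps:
T = 2 (T = 4 - 2 = 2)
m(l, z) = 2
p = 32 (p = 2 + 30 = 32)
G = 16 (G = 2⁴ = 16)
Q(x) = 2 (Q(x) = 32/16 = 32*(1/16) = 2)
√(-41683 + Q(29)) = √(-41683 + 2) = √(-41681) = I*√41681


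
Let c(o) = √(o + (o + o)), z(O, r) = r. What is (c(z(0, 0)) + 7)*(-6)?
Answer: -42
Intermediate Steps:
c(o) = √3*√o (c(o) = √(o + 2*o) = √(3*o) = √3*√o)
(c(z(0, 0)) + 7)*(-6) = (√3*√0 + 7)*(-6) = (√3*0 + 7)*(-6) = (0 + 7)*(-6) = 7*(-6) = -42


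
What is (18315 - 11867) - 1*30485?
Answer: -24037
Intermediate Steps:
(18315 - 11867) - 1*30485 = 6448 - 30485 = -24037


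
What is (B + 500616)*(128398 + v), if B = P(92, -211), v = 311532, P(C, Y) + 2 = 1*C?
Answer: 220275590580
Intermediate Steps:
P(C, Y) = -2 + C (P(C, Y) = -2 + 1*C = -2 + C)
B = 90 (B = -2 + 92 = 90)
(B + 500616)*(128398 + v) = (90 + 500616)*(128398 + 311532) = 500706*439930 = 220275590580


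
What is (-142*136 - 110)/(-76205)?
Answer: 19422/76205 ≈ 0.25487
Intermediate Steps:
(-142*136 - 110)/(-76205) = (-19312 - 110)*(-1/76205) = -19422*(-1/76205) = 19422/76205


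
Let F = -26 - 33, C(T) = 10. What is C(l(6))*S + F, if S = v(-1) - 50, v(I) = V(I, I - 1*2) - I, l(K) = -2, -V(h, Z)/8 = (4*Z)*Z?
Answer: -3429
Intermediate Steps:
V(h, Z) = -32*Z² (V(h, Z) = -8*4*Z*Z = -32*Z²)
v(I) = -I - 32*(-2 + I)² (v(I) = -32*(I - 1*2)² - I = -32*(I - 2)² - I = -32*(-2 + I)² - I = -I - 32*(-2 + I)²)
F = -59
S = -337 (S = (-1*(-1) - 32*(-2 - 1)²) - 50 = (1 - 32*(-3)²) - 50 = (1 - 32*9) - 50 = (1 - 288) - 50 = -287 - 50 = -337)
C(l(6))*S + F = 10*(-337) - 59 = -3370 - 59 = -3429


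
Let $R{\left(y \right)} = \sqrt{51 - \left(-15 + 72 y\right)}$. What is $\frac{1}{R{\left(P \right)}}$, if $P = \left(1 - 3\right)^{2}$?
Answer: $- \frac{i \sqrt{222}}{222} \approx - 0.067116 i$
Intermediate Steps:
$P = 4$ ($P = \left(-2\right)^{2} = 4$)
$R{\left(y \right)} = \sqrt{66 - 72 y}$ ($R{\left(y \right)} = \sqrt{51 - \left(-15 + 72 y\right)} = \sqrt{66 - 72 y}$)
$\frac{1}{R{\left(P \right)}} = \frac{1}{\sqrt{66 - 288}} = \frac{1}{\sqrt{-222}} = \frac{1}{i \sqrt{222}} = - \frac{i \sqrt{222}}{222}$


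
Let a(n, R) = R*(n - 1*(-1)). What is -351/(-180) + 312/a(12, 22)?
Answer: 669/220 ≈ 3.0409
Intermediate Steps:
a(n, R) = R*(1 + n) (a(n, R) = R*(n + 1) = R*(1 + n))
-351/(-180) + 312/a(12, 22) = -351/(-180) + 312/((22*(1 + 12))) = -351*(-1/180) + 312/((22*13)) = 39/20 + 312/286 = 39/20 + 312*(1/286) = 39/20 + 12/11 = 669/220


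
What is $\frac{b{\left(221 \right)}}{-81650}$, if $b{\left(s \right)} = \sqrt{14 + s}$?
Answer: $- \frac{\sqrt{235}}{81650} \approx -0.00018775$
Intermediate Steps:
$\frac{b{\left(221 \right)}}{-81650} = \frac{\sqrt{14 + 221}}{-81650} = \sqrt{235} \left(- \frac{1}{81650}\right) = - \frac{\sqrt{235}}{81650}$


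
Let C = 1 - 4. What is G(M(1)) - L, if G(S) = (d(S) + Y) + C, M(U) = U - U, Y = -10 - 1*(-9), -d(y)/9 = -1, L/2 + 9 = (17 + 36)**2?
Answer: -5595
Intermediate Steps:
L = 5600 (L = -18 + 2*(17 + 36)**2 = -18 + 2*53**2 = -18 + 2*2809 = -18 + 5618 = 5600)
d(y) = 9 (d(y) = -9*(-1) = 9)
Y = -1 (Y = -10 + 9 = -1)
M(U) = 0
C = -3
G(S) = 5 (G(S) = (9 - 1) - 3 = 8 - 3 = 5)
G(M(1)) - L = 5 - 1*5600 = 5 - 5600 = -5595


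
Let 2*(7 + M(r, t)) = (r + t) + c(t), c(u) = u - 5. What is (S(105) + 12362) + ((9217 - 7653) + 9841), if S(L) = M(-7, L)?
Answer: 23859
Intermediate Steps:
c(u) = -5 + u
M(r, t) = -19/2 + t + r/2 (M(r, t) = -7 + ((r + t) + (-5 + t))/2 = -7 + (-5 + r + 2*t)/2 = -7 + (-5/2 + t + r/2) = -19/2 + t + r/2)
S(L) = -13 + L (S(L) = -19/2 + L + (1/2)*(-7) = -19/2 + L - 7/2 = -13 + L)
(S(105) + 12362) + ((9217 - 7653) + 9841) = ((-13 + 105) + 12362) + ((9217 - 7653) + 9841) = (92 + 12362) + (1564 + 9841) = 12454 + 11405 = 23859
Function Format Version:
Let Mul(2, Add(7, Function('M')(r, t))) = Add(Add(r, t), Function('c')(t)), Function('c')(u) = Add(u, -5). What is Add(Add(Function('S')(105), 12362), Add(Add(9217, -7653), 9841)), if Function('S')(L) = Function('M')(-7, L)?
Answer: 23859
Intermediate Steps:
Function('c')(u) = Add(-5, u)
Function('M')(r, t) = Add(Rational(-19, 2), t, Mul(Rational(1, 2), r)) (Function('M')(r, t) = Add(-7, Mul(Rational(1, 2), Add(Add(r, t), Add(-5, t)))) = Add(-7, Mul(Rational(1, 2), Add(-5, r, Mul(2, t)))) = Add(-7, Add(Rational(-5, 2), t, Mul(Rational(1, 2), r))) = Add(Rational(-19, 2), t, Mul(Rational(1, 2), r)))
Function('S')(L) = Add(-13, L) (Function('S')(L) = Add(Rational(-19, 2), L, Mul(Rational(1, 2), -7)) = Add(Rational(-19, 2), L, Rational(-7, 2)) = Add(-13, L))
Add(Add(Function('S')(105), 12362), Add(Add(9217, -7653), 9841)) = Add(Add(Add(-13, 105), 12362), Add(Add(9217, -7653), 9841)) = Add(Add(92, 12362), Add(1564, 9841)) = Add(12454, 11405) = 23859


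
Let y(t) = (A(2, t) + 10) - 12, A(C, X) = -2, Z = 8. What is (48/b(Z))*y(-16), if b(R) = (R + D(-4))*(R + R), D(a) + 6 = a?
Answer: 6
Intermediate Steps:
D(a) = -6 + a
b(R) = 2*R*(-10 + R) (b(R) = (R + (-6 - 4))*(R + R) = (R - 10)*(2*R) = (-10 + R)*(2*R) = 2*R*(-10 + R))
y(t) = -4 (y(t) = (-2 + 10) - 12 = 8 - 12 = -4)
(48/b(Z))*y(-16) = (48/((2*8*(-10 + 8))))*(-4) = (48/((2*8*(-2))))*(-4) = (48/(-32))*(-4) = (48*(-1/32))*(-4) = -3/2*(-4) = 6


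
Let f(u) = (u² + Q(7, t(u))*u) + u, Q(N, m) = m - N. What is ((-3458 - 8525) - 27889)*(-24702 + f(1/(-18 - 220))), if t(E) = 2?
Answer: 1992488048240/2023 ≈ 9.8492e+8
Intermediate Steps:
f(u) = u² - 4*u (f(u) = (u² + (2 - 1*7)*u) + u = (u² + (2 - 7)*u) + u = (u² - 5*u) + u = u² - 4*u)
((-3458 - 8525) - 27889)*(-24702 + f(1/(-18 - 220))) = ((-3458 - 8525) - 27889)*(-24702 + (-4 + 1/(-18 - 220))/(-18 - 220)) = (-11983 - 27889)*(-24702 + (-4 + 1/(-238))/(-238)) = -39872*(-24702 - (-4 - 1/238)/238) = -39872*(-24702 - 1/238*(-953/238)) = -39872*(-24702 + 953/56644) = -39872*(-1399219135/56644) = 1992488048240/2023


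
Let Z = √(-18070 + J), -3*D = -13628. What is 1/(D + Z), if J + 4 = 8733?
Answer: 40884/185806453 - 9*I*√9341/185806453 ≈ 0.00022004 - 4.6814e-6*I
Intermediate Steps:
D = 13628/3 (D = -⅓*(-13628) = 13628/3 ≈ 4542.7)
J = 8729 (J = -4 + 8733 = 8729)
Z = I*√9341 (Z = √(-18070 + 8729) = √(-9341) = I*√9341 ≈ 96.649*I)
1/(D + Z) = 1/(13628/3 + I*√9341)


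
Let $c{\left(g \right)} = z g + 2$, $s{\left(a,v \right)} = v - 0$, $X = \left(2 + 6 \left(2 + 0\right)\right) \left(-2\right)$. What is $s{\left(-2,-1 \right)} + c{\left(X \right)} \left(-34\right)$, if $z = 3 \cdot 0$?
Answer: $-69$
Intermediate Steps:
$X = -28$ ($X = \left(2 + 6 \cdot 2\right) \left(-2\right) = \left(2 + 12\right) \left(-2\right) = 14 \left(-2\right) = -28$)
$s{\left(a,v \right)} = v$ ($s{\left(a,v \right)} = v + 0 = v$)
$z = 0$
$c{\left(g \right)} = 2$ ($c{\left(g \right)} = 0 g + 2 = 0 + 2 = 2$)
$s{\left(-2,-1 \right)} + c{\left(X \right)} \left(-34\right) = -1 + 2 \left(-34\right) = -1 - 68 = -69$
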